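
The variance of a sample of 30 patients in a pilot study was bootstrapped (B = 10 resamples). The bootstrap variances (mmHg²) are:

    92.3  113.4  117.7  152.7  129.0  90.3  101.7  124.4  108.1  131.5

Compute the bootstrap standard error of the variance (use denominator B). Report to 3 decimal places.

SE* = 18.235

Bootstrap SE is the standard deviation of the 10 replicate variances.
Mean of replicates: (92.3 + 113.4 + 117.7 + 152.7 + 129.0 + 90.3 + 101.7 + 124.4 + 108.1 + 131.5) / 10 = 1161.1000 / 10 = 116.1100
Sum of squared deviations: (−23.8100)² + (−2.7100)² + (+1.5900)² + (+36.5900)² + (+12.8900)² + (−25.8100)² + (−14.4100)² + (+8.2900)² + (−8.0100)² + (+15.3900)² = 3325.3090
Variance = 3325.3090 / 10 = 332.5309
SE* = √332.5309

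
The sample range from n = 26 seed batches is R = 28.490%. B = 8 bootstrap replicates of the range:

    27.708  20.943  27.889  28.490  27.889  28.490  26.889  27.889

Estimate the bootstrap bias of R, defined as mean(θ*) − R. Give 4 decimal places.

mean(θ*) = (27.708 + 20.943 + 27.889 + 28.490 + 27.889 + 28.490 + 26.889 + 27.889) / 8 = 27.02337
bias = 27.02337 − 28.490

bias = −1.4666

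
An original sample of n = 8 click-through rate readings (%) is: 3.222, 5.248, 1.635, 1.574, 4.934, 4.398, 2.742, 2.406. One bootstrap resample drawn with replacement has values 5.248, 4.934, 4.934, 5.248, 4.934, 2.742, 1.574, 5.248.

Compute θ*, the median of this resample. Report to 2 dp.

Sorted: 1.574, 2.742, 4.934, 4.934, 4.934, 5.248, 5.248, 5.248
Median = average of the two middle values = 4.93

θ* = 4.93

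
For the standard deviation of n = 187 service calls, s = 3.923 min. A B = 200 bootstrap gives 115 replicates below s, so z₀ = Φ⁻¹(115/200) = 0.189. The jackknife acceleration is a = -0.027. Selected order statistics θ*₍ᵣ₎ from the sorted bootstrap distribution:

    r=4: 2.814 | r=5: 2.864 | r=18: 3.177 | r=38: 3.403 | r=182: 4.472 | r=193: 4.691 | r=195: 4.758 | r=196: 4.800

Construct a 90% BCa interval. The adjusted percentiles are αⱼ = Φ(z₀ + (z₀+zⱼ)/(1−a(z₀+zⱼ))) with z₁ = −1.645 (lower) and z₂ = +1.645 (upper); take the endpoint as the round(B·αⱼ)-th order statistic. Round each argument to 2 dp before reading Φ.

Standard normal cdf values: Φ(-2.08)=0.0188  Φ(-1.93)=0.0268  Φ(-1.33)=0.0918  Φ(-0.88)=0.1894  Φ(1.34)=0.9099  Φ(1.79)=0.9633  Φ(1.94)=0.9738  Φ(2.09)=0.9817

(3.177, 4.758)

Lower: z₀ + z₁ = 0.189 + (-1.645) = -1.456; 1 − a(z₀+z₁) = 1 − (-0.027)(-1.456) = 0.9607; argument = 0.189 + (-1.456)/0.9607 = -1.3266 → -1.33.
α₁ = Φ(-1.33) = 0.0918; rank = round(200 × 0.0918) = 18; θ*₍18₎ = 3.177.
Upper: z₀ + z₂ = 1.834; 1 − a(z₀+z₂) = 1.0495; argument = 1.9365 → 1.94; α₂ = 0.9738; rank = 195; θ*₍195₎ = 4.758.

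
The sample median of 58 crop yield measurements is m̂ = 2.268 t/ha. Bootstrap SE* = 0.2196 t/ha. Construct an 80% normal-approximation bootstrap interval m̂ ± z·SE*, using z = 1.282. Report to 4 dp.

(1.9865, 2.5495)

Margin = 1.282 × 0.2196 = 0.28153
Interval: 2.268 ± 0.28153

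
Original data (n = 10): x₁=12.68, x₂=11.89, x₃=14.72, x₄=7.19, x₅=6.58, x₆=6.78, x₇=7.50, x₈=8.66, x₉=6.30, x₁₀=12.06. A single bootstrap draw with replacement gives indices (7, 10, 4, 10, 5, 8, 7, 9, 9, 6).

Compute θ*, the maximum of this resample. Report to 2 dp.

θ* = 12.06

Resample values: 7.50, 12.06, 7.19, 12.06, 6.58, 8.66, 7.50, 6.30, 6.30, 6.78.
Maximum = 12.06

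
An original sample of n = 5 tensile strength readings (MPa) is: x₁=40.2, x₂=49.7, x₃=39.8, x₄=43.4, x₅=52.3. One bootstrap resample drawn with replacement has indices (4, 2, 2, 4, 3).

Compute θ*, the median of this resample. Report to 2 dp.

θ* = 43.40

Resample values: 43.4, 49.7, 49.7, 43.4, 39.8.
Sorted: 39.8, 43.4, 43.4, 49.7, 49.7
Median = middle value = 43.40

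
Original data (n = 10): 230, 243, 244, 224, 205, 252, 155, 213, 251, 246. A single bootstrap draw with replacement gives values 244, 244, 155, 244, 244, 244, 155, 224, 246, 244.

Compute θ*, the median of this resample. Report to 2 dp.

Sorted: 155, 155, 224, 244, 244, 244, 244, 244, 244, 246
Median = average of the two middle values = 244.00

θ* = 244.00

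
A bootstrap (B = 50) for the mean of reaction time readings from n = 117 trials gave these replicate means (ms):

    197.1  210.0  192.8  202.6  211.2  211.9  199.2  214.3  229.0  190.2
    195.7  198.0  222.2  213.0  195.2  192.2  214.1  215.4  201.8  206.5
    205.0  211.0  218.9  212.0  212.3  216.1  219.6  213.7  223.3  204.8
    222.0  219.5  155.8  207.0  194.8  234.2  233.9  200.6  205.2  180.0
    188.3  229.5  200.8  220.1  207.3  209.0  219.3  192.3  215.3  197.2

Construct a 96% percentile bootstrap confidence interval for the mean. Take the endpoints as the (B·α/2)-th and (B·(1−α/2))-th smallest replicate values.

Sorted replicates: 155.8, 180.0, 188.3, 190.2, 192.2, 192.3, 192.8, 194.8, 195.2, 195.7, 197.1, 197.2, 198.0, 199.2, 200.6, 200.8, 201.8, 202.6, 204.8, 205.0, 205.2, 206.5, 207.0, 207.3, 209.0, 210.0, 211.0, 211.2, 211.9, 212.0, 212.3, 213.0, 213.7, 214.1, 214.3, 215.3, 215.4, 216.1, 218.9, 219.3, 219.5, 219.6, 220.1, 222.0, 222.2, 223.3, 229.0, 229.5, 233.9, 234.2
α = 0.04; lower rank = 50 × 0.020 = 1; upper rank = 50 × 0.980 = 49.
The 1st smallest replicate is 155.8; the 49th is 233.9.

(155.8, 233.9)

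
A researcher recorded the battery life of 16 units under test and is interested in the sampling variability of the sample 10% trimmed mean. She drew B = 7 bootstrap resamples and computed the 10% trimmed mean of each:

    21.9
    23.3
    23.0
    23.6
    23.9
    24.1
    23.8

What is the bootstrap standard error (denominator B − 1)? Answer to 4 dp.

Bootstrap SE is the standard deviation of the 7 replicate 10% trimmed means.
Mean of replicates: (21.9 + 23.3 + 23.0 + 23.6 + 23.9 + 24.1 + 23.8) / 7 = 163.60000 / 7 = 23.37143
Sum of squared deviations: (−1.47143)² + (−0.07143)² + (−0.37143)² + (+0.22857)² + (+0.52857)² + (+0.72857)² + (+0.42857)² = 3.35429
Variance = 3.35429 / 6 = 0.55905
SE* = √0.55905

SE* = 0.7477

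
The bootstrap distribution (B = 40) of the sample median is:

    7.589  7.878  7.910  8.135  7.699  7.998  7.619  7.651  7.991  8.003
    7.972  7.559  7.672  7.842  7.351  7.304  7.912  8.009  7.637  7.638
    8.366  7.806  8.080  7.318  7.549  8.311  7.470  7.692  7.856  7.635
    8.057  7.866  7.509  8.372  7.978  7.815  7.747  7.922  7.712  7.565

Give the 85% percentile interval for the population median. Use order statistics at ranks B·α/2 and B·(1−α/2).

Sorted replicates: 7.304, 7.318, 7.351, 7.470, 7.509, 7.549, 7.559, 7.565, 7.589, 7.619, 7.635, 7.637, 7.638, 7.651, 7.672, 7.692, 7.699, 7.712, 7.747, 7.806, 7.815, 7.842, 7.856, 7.866, 7.878, 7.910, 7.912, 7.922, 7.972, 7.978, 7.991, 7.998, 8.003, 8.009, 8.057, 8.080, 8.135, 8.311, 8.366, 8.372
α = 0.15; lower rank = 40 × 0.075 = 3; upper rank = 40 × 0.925 = 37.
The 3rd smallest replicate is 7.351; the 37th is 8.135.

(7.351, 8.135)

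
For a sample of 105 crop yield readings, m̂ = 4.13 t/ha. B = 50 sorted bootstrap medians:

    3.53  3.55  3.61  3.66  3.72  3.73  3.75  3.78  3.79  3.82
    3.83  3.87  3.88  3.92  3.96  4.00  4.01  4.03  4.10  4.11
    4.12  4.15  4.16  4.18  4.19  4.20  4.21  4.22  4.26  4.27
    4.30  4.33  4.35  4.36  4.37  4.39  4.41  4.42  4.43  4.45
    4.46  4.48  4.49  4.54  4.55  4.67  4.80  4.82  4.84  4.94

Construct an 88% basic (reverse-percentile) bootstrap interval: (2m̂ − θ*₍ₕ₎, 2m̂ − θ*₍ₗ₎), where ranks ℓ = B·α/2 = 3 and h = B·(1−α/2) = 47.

Percentile endpoints at ranks 3 and 47: θ*₍3₎ = 3.61, θ*₍47₎ = 4.80.
Basic interval reflects these around m̂:
  lower = 2 × 4.13 − 4.80 = 3.46
  upper = 2 × 4.13 − 3.61 = 4.65

(3.46, 4.65)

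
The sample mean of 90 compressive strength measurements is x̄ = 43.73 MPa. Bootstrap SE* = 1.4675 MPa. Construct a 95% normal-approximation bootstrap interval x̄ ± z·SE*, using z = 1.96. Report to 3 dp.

(40.854, 46.606)

Margin = 1.96 × 1.4675 = 2.8763
Interval: 43.73 ± 2.8763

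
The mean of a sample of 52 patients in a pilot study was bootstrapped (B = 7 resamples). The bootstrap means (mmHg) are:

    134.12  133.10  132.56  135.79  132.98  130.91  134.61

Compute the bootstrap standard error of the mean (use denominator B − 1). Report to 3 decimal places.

SE* = 1.574

Bootstrap SE is the standard deviation of the 7 replicate means.
Mean of replicates: (134.12 + 133.10 + 132.56 + 135.79 + 132.98 + 130.91 + 134.61) / 7 = 934.0700 / 7 = 133.4386
Sum of squared deviations: (+0.6814)² + (−0.3386)² + (−0.8786)² + (+2.3514)² + (−0.4586)² + (−2.5286)² + (+1.1714)² = 14.8563
Variance = 14.8563 / 6 = 2.4760
SE* = √2.4760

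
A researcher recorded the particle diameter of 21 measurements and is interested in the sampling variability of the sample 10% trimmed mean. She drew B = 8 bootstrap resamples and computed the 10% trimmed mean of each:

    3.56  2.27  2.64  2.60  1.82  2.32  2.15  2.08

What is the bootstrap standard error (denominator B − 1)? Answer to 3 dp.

Bootstrap SE is the standard deviation of the 8 replicate 10% trimmed means.
Mean of replicates: (3.56 + 2.27 + 2.64 + 2.60 + 1.82 + 2.32 + 2.15 + 2.08) / 8 = 19.4400 / 8 = 2.4300
Sum of squared deviations: (+1.1300)² + (−0.1600)² + (+0.2100)² + (+0.1700)² + (−0.6100)² + (−0.1100)² + (−0.2800)² + (−0.3500)² = 1.9606
Variance = 1.9606 / 7 = 0.2801
SE* = √0.2801

SE* = 0.529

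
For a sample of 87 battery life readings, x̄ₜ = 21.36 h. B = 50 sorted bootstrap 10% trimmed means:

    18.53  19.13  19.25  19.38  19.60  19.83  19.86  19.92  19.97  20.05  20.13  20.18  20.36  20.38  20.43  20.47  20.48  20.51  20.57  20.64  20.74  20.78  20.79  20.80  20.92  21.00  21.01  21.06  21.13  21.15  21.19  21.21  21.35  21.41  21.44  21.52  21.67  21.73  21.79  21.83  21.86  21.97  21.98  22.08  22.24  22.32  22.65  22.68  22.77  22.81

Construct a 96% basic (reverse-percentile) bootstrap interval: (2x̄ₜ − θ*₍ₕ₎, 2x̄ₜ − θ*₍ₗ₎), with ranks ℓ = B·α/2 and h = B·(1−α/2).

(19.95, 24.19)

Percentile endpoints at ranks 1 and 49: θ*₍1₎ = 18.53, θ*₍49₎ = 22.77.
Basic interval reflects these around x̄ₜ:
  lower = 2 × 21.36 − 22.77 = 19.95
  upper = 2 × 21.36 − 18.53 = 24.19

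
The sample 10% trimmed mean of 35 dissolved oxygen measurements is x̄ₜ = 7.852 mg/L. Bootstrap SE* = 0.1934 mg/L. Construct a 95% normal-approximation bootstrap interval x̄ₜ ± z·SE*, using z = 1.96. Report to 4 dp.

(7.4729, 8.2311)

Margin = 1.96 × 0.1934 = 0.37906
Interval: 7.852 ± 0.37906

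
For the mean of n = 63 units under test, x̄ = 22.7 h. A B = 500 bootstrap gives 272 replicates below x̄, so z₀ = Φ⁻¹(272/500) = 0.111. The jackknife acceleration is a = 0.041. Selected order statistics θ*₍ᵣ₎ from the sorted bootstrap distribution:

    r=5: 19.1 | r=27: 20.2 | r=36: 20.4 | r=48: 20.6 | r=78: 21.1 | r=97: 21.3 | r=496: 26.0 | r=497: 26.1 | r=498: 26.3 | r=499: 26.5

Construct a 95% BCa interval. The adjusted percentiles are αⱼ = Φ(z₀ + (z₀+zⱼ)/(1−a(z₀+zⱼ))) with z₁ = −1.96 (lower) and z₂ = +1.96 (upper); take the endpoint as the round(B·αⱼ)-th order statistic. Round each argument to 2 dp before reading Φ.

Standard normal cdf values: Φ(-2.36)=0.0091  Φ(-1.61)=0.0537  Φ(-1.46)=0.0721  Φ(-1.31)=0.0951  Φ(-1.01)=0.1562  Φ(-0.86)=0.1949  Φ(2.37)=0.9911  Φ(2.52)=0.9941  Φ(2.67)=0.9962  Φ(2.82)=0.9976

Lower: z₀ + z₁ = 0.111 + (-1.960) = -1.849; 1 − a(z₀+z₁) = 1 − (0.041)(-1.849) = 1.0758; argument = 0.111 + (-1.849)/1.0758 = -1.6077 → -1.61.
α₁ = Φ(-1.61) = 0.0537; rank = round(500 × 0.0537) = 27; θ*₍27₎ = 20.2.
Upper: z₀ + z₂ = 2.071; 1 − a(z₀+z₂) = 0.9151; argument = 2.3742 → 2.37; α₂ = 0.9911; rank = 496; θ*₍496₎ = 26.0.

(20.2, 26.0)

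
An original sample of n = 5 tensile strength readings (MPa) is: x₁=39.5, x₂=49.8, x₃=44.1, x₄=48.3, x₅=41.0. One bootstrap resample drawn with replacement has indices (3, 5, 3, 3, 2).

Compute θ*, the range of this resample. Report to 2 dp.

Resample values: 44.1, 41.0, 44.1, 44.1, 49.8.
Range = 49.8 − 41.0 = 8.80

θ* = 8.80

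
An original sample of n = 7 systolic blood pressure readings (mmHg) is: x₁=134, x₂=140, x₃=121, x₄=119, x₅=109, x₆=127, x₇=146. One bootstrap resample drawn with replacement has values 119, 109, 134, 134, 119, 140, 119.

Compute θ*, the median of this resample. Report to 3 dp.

Sorted: 109, 119, 119, 119, 134, 134, 140
Median = middle value = 119.000

θ* = 119.000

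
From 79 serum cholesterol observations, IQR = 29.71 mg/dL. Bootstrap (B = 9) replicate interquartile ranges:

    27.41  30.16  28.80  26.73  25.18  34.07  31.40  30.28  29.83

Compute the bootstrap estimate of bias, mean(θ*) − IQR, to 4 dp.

bias = −0.3922

mean(θ*) = (27.41 + 30.16 + 28.80 + 26.73 + 25.18 + 34.07 + 31.40 + 30.28 + 29.83) / 9 = 29.31778
bias = 29.31778 − 29.71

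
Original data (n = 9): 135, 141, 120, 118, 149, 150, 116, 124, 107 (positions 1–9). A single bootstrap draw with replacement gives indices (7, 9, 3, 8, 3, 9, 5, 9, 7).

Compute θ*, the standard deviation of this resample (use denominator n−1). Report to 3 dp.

Resample values: 116, 107, 120, 124, 120, 107, 149, 107, 116.
Mean = 118.4444; sum of squared deviations = 1374.2222
s² = 1374.2222 / 8 = 171.7778
s = √171.7778 = 13.106

θ* = 13.106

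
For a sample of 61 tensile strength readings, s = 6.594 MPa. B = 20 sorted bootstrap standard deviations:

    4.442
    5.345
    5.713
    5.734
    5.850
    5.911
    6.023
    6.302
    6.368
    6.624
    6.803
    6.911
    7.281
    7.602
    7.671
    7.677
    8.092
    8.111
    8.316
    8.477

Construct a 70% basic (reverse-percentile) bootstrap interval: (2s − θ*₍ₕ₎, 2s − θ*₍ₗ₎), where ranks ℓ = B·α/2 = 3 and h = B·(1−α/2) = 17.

Percentile endpoints at ranks 3 and 17: θ*₍3₎ = 5.713, θ*₍17₎ = 8.092.
Basic interval reflects these around s:
  lower = 2 × 6.594 − 8.092 = 5.096
  upper = 2 × 6.594 − 5.713 = 7.475

(5.096, 7.475)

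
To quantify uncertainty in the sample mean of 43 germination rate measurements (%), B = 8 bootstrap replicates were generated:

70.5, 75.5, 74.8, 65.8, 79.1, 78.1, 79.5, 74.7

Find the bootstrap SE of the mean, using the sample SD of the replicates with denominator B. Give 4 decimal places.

Bootstrap SE is the standard deviation of the 8 replicate means.
Mean of replicates: (70.5 + 75.5 + 74.8 + 65.8 + 79.1 + 78.1 + 79.5 + 74.7) / 8 = 598.00000 / 8 = 74.75000
Sum of squared deviations: (−4.25000)² + (+0.75000)² + (+0.05000)² + (−8.95000)² + (+4.35000)² + (+3.35000)² + (+4.75000)² + (−0.05000)² = 151.44000
Variance = 151.44000 / 8 = 18.93000
SE* = √18.93000

SE* = 4.3509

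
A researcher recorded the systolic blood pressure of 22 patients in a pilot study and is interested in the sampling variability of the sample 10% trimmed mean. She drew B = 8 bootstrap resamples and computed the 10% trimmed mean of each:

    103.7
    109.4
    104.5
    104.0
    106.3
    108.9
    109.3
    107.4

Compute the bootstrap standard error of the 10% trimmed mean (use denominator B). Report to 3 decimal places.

SE* = 2.255

Bootstrap SE is the standard deviation of the 8 replicate 10% trimmed means.
Mean of replicates: (103.7 + 109.4 + 104.5 + 104.0 + 106.3 + 108.9 + 109.3 + 107.4) / 8 = 853.5000 / 8 = 106.6875
Sum of squared deviations: (−2.9875)² + (+2.7125)² + (−2.1875)² + (−2.6875)² + (−0.3875)² + (+2.2125)² + (+2.6125)² + (+0.7125)² = 40.6688
Variance = 40.6688 / 8 = 5.0836
SE* = √5.0836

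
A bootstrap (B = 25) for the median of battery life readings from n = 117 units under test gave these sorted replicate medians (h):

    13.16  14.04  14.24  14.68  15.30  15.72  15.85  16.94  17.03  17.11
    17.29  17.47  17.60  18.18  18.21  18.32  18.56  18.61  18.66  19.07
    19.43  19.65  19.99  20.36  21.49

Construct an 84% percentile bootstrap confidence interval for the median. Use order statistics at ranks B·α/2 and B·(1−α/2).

(14.04, 19.99)

α = 0.16; lower rank = 25 × 0.080 = 2; upper rank = 25 × 0.920 = 23.
The 2nd smallest replicate is 14.04; the 23rd is 19.99.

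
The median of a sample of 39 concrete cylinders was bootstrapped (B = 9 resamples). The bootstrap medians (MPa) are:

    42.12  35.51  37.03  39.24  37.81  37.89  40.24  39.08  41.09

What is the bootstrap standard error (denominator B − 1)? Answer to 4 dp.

Bootstrap SE is the standard deviation of the 9 replicate medians.
Mean of replicates: (42.12 + 35.51 + 37.03 + 39.24 + 37.81 + 37.89 + 40.24 + 39.08 + 41.09) / 9 = 350.01000 / 9 = 38.89000
Sum of squared deviations: (+3.23000)² + (−3.38000)² + (−1.86000)² + (+0.35000)² + (−1.08000)² + (−1.00000)² + (+1.35000)² + (+0.19000)² + (+2.20000)² = 34.30440
Variance = 34.30440 / 8 = 4.28805
SE* = √4.28805

SE* = 2.0708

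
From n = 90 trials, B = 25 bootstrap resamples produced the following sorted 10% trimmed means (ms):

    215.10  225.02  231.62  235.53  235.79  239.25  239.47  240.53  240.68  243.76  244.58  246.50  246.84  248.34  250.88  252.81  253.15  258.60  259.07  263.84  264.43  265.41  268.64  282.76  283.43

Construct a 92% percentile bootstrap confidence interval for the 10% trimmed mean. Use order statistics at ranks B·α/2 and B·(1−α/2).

α = 0.08; lower rank = 25 × 0.040 = 1; upper rank = 25 × 0.960 = 24.
The 1st smallest replicate is 215.10; the 24th is 282.76.

(215.10, 282.76)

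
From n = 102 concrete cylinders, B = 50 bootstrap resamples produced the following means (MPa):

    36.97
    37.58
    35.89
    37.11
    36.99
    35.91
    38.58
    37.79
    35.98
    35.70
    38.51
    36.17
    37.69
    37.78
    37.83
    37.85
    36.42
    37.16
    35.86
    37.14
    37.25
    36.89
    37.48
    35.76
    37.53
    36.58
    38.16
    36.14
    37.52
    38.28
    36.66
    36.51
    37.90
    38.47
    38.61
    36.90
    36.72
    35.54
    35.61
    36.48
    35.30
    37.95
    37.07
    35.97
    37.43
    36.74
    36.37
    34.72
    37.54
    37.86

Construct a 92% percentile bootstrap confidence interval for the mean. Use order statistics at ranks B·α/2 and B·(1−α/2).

Sorted replicates: 34.72, 35.30, 35.54, 35.61, 35.70, 35.76, 35.86, 35.89, 35.91, 35.97, 35.98, 36.14, 36.17, 36.37, 36.42, 36.48, 36.51, 36.58, 36.66, 36.72, 36.74, 36.89, 36.90, 36.97, 36.99, 37.07, 37.11, 37.14, 37.16, 37.25, 37.43, 37.48, 37.52, 37.53, 37.54, 37.58, 37.69, 37.78, 37.79, 37.83, 37.85, 37.86, 37.90, 37.95, 38.16, 38.28, 38.47, 38.51, 38.58, 38.61
α = 0.08; lower rank = 50 × 0.040 = 2; upper rank = 50 × 0.960 = 48.
The 2nd smallest replicate is 35.30; the 48th is 38.51.

(35.30, 38.51)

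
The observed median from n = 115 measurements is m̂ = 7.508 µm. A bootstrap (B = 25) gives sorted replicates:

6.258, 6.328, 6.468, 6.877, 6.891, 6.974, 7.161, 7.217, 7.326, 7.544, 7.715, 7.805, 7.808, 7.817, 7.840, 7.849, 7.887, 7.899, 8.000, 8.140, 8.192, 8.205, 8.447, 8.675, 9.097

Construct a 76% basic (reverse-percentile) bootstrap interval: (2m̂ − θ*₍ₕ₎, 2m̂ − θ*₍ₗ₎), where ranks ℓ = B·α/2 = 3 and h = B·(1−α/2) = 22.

Percentile endpoints at ranks 3 and 22: θ*₍3₎ = 6.468, θ*₍22₎ = 8.205.
Basic interval reflects these around m̂:
  lower = 2 × 7.508 − 8.205 = 6.811
  upper = 2 × 7.508 − 6.468 = 8.548

(6.811, 8.548)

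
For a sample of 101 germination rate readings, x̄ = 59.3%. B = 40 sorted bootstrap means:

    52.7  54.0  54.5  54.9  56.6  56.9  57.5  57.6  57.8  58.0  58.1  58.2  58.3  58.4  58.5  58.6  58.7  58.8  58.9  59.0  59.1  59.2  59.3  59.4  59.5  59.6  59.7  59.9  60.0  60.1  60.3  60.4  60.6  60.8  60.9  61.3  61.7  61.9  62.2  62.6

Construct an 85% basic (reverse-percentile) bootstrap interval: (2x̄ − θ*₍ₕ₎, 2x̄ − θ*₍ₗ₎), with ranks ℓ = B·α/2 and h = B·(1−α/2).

Percentile endpoints at ranks 3 and 37: θ*₍3₎ = 54.5, θ*₍37₎ = 61.7.
Basic interval reflects these around x̄:
  lower = 2 × 59.3 − 61.7 = 56.9
  upper = 2 × 59.3 − 54.5 = 64.1

(56.9, 64.1)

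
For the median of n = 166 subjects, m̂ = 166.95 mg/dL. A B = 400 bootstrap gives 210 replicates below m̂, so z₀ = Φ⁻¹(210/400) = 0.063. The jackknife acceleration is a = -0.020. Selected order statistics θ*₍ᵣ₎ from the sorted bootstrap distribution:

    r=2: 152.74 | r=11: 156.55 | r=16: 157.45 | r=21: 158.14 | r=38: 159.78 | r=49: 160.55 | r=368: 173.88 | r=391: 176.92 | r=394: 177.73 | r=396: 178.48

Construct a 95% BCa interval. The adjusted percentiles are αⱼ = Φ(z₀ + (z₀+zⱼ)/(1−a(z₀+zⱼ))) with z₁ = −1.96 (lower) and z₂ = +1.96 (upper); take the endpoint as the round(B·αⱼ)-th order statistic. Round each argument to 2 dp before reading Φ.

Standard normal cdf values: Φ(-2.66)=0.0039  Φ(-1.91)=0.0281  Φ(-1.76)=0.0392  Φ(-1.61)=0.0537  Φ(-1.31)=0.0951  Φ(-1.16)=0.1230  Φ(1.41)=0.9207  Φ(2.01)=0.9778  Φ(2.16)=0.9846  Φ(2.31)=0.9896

(156.55, 176.92)

Lower: z₀ + z₁ = 0.063 + (-1.960) = -1.897; 1 − a(z₀+z₁) = 1 − (-0.020)(-1.897) = 0.9621; argument = 0.063 + (-1.897)/0.9621 = -1.9088 → -1.91.
α₁ = Φ(-1.91) = 0.0281; rank = round(400 × 0.0281) = 11; θ*₍11₎ = 156.55.
Upper: z₀ + z₂ = 2.023; 1 − a(z₀+z₂) = 1.0405; argument = 2.0073 → 2.01; α₂ = 0.9778; rank = 391; θ*₍391₎ = 176.92.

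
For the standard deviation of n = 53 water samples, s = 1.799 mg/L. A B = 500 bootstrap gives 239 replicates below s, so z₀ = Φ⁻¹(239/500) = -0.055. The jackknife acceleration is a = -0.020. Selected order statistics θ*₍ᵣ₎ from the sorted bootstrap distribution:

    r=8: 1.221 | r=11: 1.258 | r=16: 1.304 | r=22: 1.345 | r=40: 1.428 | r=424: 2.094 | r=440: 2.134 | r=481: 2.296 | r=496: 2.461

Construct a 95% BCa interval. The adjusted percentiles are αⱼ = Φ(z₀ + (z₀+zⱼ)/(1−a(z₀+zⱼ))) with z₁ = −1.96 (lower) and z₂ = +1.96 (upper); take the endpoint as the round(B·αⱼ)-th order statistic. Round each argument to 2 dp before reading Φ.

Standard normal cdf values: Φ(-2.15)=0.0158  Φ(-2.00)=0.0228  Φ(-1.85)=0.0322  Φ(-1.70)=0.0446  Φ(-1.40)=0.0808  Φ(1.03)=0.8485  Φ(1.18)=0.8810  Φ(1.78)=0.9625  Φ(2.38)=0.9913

(1.221, 2.296)

Lower: z₀ + z₁ = -0.055 + (-1.960) = -2.015; 1 − a(z₀+z₁) = 1 − (-0.020)(-2.015) = 0.9597; argument = -0.055 + (-2.015)/0.9597 = -2.1546 → -2.15.
α₁ = Φ(-2.15) = 0.0158; rank = round(500 × 0.0158) = 8; θ*₍8₎ = 1.221.
Upper: z₀ + z₂ = 1.905; 1 − a(z₀+z₂) = 1.0381; argument = 1.7801 → 1.78; α₂ = 0.9625; rank = 481; θ*₍481₎ = 2.296.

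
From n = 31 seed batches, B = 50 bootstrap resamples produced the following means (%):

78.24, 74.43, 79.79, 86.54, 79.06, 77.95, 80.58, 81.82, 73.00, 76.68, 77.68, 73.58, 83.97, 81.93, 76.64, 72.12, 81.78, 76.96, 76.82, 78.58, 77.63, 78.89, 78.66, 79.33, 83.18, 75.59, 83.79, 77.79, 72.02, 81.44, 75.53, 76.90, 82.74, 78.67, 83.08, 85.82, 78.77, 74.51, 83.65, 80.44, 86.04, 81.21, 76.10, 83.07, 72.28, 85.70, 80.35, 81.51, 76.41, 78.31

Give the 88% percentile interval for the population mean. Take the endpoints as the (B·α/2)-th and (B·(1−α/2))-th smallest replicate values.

Sorted replicates: 72.02, 72.12, 72.28, 73.00, 73.58, 74.43, 74.51, 75.53, 75.59, 76.10, 76.41, 76.64, 76.68, 76.82, 76.90, 76.96, 77.63, 77.68, 77.79, 77.95, 78.24, 78.31, 78.58, 78.66, 78.67, 78.77, 78.89, 79.06, 79.33, 79.79, 80.35, 80.44, 80.58, 81.21, 81.44, 81.51, 81.78, 81.82, 81.93, 82.74, 83.07, 83.08, 83.18, 83.65, 83.79, 83.97, 85.70, 85.82, 86.04, 86.54
α = 0.12; lower rank = 50 × 0.060 = 3; upper rank = 50 × 0.940 = 47.
The 3rd smallest replicate is 72.28; the 47th is 85.70.

(72.28, 85.70)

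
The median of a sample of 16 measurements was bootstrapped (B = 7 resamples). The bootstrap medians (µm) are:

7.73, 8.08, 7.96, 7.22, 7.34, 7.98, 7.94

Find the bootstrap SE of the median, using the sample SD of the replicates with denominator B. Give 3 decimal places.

SE* = 0.314

Bootstrap SE is the standard deviation of the 7 replicate medians.
Mean of replicates: (7.73 + 8.08 + 7.96 + 7.22 + 7.34 + 7.98 + 7.94) / 7 = 54.2500 / 7 = 7.7500
Sum of squared deviations: (−0.0200)² + (+0.3300)² + (+0.2100)² + (−0.5300)² + (−0.4100)² + (+0.2300)² + (+0.1900)² = 0.6914
Variance = 0.6914 / 7 = 0.0988
SE* = √0.0988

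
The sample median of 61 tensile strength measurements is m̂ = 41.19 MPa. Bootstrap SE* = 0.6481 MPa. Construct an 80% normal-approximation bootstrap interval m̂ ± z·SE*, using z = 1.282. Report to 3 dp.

(40.359, 42.021)

Margin = 1.282 × 0.6481 = 0.8309
Interval: 41.19 ± 0.8309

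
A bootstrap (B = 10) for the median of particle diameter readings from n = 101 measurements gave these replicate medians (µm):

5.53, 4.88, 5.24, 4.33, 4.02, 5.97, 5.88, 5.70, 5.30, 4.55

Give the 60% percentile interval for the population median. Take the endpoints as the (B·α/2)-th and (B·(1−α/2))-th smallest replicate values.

(4.33, 5.70)

Sorted replicates: 4.02, 4.33, 4.55, 4.88, 5.24, 5.30, 5.53, 5.70, 5.88, 5.97
α = 0.40; lower rank = 10 × 0.200 = 2; upper rank = 10 × 0.800 = 8.
The 2nd smallest replicate is 4.33; the 8th is 5.70.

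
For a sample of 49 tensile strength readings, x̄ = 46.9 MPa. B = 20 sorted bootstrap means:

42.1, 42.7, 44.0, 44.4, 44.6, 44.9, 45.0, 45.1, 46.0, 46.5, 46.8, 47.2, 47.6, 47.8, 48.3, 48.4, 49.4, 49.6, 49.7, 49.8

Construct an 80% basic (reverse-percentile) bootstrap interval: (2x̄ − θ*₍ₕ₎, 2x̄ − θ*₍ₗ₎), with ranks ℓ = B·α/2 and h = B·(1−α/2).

Percentile endpoints at ranks 2 and 18: θ*₍2₎ = 42.7, θ*₍18₎ = 49.6.
Basic interval reflects these around x̄:
  lower = 2 × 46.9 − 49.6 = 44.2
  upper = 2 × 46.9 − 42.7 = 51.1

(44.2, 51.1)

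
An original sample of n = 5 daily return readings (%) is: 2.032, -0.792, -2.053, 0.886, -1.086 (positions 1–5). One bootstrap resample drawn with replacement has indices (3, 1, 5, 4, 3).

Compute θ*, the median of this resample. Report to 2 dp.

θ* = -1.09

Resample values: -2.053, 2.032, -1.086, 0.886, -2.053.
Sorted: -2.053, -2.053, -1.086, 0.886, 2.032
Median = middle value = -1.09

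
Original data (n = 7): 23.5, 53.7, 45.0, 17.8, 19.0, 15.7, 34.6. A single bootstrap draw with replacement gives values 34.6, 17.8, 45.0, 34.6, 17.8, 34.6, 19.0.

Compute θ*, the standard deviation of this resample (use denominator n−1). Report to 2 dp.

Mean = 29.0571; sum of squared deviations = 700.9371
s² = 700.9371 / 6 = 116.8229
s = √116.8229 = 10.81

θ* = 10.81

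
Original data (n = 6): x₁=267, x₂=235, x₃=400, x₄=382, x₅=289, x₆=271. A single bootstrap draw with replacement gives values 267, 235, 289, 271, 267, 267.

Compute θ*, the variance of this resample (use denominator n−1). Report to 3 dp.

Mean = 266.0000; sum of squared deviations = 1518.0000
s² = 1518.0000 / 5 = 303.6000

θ* = 303.600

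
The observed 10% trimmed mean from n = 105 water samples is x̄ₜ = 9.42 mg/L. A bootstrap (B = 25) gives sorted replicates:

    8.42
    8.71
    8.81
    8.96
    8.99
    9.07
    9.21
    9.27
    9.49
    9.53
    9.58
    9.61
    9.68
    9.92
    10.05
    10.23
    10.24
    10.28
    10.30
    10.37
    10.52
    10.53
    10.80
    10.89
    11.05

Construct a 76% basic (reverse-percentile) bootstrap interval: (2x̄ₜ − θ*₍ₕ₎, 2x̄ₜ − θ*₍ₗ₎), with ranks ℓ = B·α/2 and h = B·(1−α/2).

(8.31, 10.03)

Percentile endpoints at ranks 3 and 22: θ*₍3₎ = 8.81, θ*₍22₎ = 10.53.
Basic interval reflects these around x̄ₜ:
  lower = 2 × 9.42 − 10.53 = 8.31
  upper = 2 × 9.42 − 8.81 = 10.03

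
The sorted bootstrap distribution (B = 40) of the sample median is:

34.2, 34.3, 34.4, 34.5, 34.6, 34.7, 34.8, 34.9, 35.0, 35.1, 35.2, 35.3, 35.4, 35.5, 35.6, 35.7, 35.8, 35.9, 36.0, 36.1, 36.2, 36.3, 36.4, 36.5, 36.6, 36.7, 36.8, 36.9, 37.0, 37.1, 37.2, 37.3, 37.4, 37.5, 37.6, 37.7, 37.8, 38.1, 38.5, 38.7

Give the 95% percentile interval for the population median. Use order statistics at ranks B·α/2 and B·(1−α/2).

(34.2, 38.5)

α = 0.05; lower rank = 40 × 0.025 = 1; upper rank = 40 × 0.975 = 39.
The 1st smallest replicate is 34.2; the 39th is 38.5.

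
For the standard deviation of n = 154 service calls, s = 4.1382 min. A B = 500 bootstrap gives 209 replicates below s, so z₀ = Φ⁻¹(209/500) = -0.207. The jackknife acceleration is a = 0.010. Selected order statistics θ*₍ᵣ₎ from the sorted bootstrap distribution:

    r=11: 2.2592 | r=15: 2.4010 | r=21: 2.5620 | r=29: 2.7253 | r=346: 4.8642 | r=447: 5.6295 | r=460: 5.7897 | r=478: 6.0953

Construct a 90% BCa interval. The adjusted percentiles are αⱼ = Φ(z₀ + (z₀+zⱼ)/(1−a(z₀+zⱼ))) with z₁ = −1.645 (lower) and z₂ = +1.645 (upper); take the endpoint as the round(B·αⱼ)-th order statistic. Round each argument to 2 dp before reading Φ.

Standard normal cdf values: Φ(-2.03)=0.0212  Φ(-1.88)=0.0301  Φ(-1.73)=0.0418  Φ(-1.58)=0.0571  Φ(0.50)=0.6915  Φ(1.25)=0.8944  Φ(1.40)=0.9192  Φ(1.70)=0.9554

Lower: z₀ + z₁ = -0.207 + (-1.645) = -1.852; 1 − a(z₀+z₁) = 1 − (0.010)(-1.852) = 1.0185; argument = -0.207 + (-1.852)/1.0185 = -2.0253 → -2.03.
α₁ = Φ(-2.03) = 0.0212; rank = round(500 × 0.0212) = 11; θ*₍11₎ = 2.2592.
Upper: z₀ + z₂ = 1.438; 1 − a(z₀+z₂) = 0.9856; argument = 1.2520 → 1.25; α₂ = 0.8944; rank = 447; θ*₍447₎ = 5.6295.

(2.2592, 5.6295)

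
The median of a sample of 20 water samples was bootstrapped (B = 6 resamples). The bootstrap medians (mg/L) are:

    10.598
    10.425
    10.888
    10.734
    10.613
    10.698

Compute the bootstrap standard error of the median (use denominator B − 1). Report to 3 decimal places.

Bootstrap SE is the standard deviation of the 6 replicate medians.
Mean of replicates: (10.598 + 10.425 + 10.888 + 10.734 + 10.613 + 10.698) / 6 = 63.9560 / 6 = 10.6593
Sum of squared deviations: (−0.0613)² + (−0.2343)² + (+0.2287)² + (+0.0747)² + (−0.0463)² + (+0.0387)² = 0.1202
Variance = 0.1202 / 5 = 0.0240
SE* = √0.0240

SE* = 0.155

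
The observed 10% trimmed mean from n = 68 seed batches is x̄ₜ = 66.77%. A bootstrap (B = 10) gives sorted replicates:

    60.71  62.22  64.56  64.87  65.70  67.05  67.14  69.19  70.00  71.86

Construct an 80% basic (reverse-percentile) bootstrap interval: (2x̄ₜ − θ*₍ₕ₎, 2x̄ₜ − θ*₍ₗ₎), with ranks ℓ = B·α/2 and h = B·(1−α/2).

(63.54, 72.83)

Percentile endpoints at ranks 1 and 9: θ*₍1₎ = 60.71, θ*₍9₎ = 70.00.
Basic interval reflects these around x̄ₜ:
  lower = 2 × 66.77 − 70.00 = 63.54
  upper = 2 × 66.77 − 60.71 = 72.83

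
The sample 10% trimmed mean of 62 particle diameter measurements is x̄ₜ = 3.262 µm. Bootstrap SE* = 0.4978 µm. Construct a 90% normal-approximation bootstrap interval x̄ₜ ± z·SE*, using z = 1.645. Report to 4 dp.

Margin = 1.645 × 0.4978 = 0.81888
Interval: 3.262 ± 0.81888

(2.4431, 4.0809)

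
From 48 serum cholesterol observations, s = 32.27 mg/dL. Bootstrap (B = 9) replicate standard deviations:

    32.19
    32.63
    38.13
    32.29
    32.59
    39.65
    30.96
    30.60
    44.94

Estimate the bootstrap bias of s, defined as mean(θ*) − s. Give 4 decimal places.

mean(θ*) = (32.19 + 32.63 + 38.13 + 32.29 + 32.59 + 39.65 + 30.96 + 30.60 + 44.94) / 9 = 34.88667
bias = 34.88667 − 32.27

bias = +2.6167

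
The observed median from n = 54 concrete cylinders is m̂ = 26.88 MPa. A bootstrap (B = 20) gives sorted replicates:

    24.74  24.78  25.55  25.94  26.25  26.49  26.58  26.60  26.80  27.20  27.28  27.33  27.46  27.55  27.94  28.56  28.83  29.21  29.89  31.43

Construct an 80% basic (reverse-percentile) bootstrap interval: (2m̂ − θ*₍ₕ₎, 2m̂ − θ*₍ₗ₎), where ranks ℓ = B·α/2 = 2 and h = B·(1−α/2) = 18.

Percentile endpoints at ranks 2 and 18: θ*₍2₎ = 24.78, θ*₍18₎ = 29.21.
Basic interval reflects these around m̂:
  lower = 2 × 26.88 − 29.21 = 24.55
  upper = 2 × 26.88 − 24.78 = 28.98

(24.55, 28.98)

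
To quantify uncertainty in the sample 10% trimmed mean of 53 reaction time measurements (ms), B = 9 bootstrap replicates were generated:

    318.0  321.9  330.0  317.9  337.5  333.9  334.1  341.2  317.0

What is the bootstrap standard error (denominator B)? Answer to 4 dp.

SE* = 8.8236

Bootstrap SE is the standard deviation of the 9 replicate 10% trimmed means.
Mean of replicates: (318.0 + 321.9 + 330.0 + 317.9 + 337.5 + 333.9 + 334.1 + 341.2 + 317.0) / 9 = 2951.50000 / 9 = 327.94444
Sum of squared deviations: (−9.94444)² + (−6.04444)² + (+2.05556)² + (−10.04444)² + (+9.55556)² + (+5.95556)² + (+6.15556)² + (+13.25556)² + (−10.94444)² = 700.70222
Variance = 700.70222 / 9 = 77.85580
SE* = √77.85580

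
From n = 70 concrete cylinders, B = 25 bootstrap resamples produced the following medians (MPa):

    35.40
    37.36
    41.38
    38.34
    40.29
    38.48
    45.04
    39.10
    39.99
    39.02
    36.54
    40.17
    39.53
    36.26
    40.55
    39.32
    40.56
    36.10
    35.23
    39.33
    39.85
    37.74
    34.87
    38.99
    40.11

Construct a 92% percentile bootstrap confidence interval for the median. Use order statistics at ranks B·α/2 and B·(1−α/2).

(34.87, 41.38)

Sorted replicates: 34.87, 35.23, 35.40, 36.10, 36.26, 36.54, 37.36, 37.74, 38.34, 38.48, 38.99, 39.02, 39.10, 39.32, 39.33, 39.53, 39.85, 39.99, 40.11, 40.17, 40.29, 40.55, 40.56, 41.38, 45.04
α = 0.08; lower rank = 25 × 0.040 = 1; upper rank = 25 × 0.960 = 24.
The 1st smallest replicate is 34.87; the 24th is 41.38.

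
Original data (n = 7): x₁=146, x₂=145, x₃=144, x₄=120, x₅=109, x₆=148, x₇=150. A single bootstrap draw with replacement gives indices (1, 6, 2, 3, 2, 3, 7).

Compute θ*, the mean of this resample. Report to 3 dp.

Resample values: 146, 148, 145, 144, 145, 144, 150.
Mean = (146 + 148 + 145 + 144 + 145 + 144 + 150) / 7 = 1022.0 / 7 = 146.000

θ* = 146.000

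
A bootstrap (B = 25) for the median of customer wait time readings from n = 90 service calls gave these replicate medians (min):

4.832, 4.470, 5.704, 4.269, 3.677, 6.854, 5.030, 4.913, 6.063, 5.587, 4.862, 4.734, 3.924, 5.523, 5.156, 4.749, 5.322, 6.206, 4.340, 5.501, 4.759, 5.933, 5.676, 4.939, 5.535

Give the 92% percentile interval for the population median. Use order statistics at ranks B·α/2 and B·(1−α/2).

Sorted replicates: 3.677, 3.924, 4.269, 4.340, 4.470, 4.734, 4.749, 4.759, 4.832, 4.862, 4.913, 4.939, 5.030, 5.156, 5.322, 5.501, 5.523, 5.535, 5.587, 5.676, 5.704, 5.933, 6.063, 6.206, 6.854
α = 0.08; lower rank = 25 × 0.040 = 1; upper rank = 25 × 0.960 = 24.
The 1st smallest replicate is 3.677; the 24th is 6.206.

(3.677, 6.206)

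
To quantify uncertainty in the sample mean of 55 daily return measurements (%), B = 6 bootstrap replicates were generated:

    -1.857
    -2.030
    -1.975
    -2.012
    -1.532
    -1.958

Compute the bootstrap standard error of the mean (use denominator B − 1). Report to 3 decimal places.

Bootstrap SE is the standard deviation of the 6 replicate means.
Mean of replicates: ((-1.857) + (-2.030) + (-1.975) + (-2.012) + (-1.532) + (-1.958)) / 6 = -11.3640 / 6 = -1.8940
Sum of squared deviations: (+0.0370)² + (−0.1360)² + (−0.0810)² + (−0.1180)² + (+0.3620)² + (−0.0640)² = 0.1755
Variance = 0.1755 / 5 = 0.0351
SE* = √0.0351

SE* = 0.187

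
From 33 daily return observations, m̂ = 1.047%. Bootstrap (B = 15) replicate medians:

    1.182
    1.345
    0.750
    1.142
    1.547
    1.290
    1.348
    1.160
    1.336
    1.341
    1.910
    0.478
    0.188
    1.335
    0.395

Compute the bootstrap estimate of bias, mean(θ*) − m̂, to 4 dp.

bias = +0.0695

mean(θ*) = (1.182 + 1.345 + 0.750 + 1.142 + 1.547 + 1.290 + 1.348 + 1.160 + 1.336 + 1.341 + 1.910 + 0.478 + 0.188 + 1.335 + 0.395) / 15 = 1.11647
bias = 1.11647 − 1.047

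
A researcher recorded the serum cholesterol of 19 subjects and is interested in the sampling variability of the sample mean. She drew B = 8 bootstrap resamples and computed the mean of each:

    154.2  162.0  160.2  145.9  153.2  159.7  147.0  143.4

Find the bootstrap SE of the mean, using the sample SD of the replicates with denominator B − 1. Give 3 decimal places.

SE* = 7.146

Bootstrap SE is the standard deviation of the 8 replicate means.
Mean of replicates: (154.2 + 162.0 + 160.2 + 145.9 + 153.2 + 159.7 + 147.0 + 143.4) / 8 = 1225.6000 / 8 = 153.2000
Sum of squared deviations: (+1.0000)² + (+8.8000)² + (+7.0000)² + (−7.3000)² + (+0.0000)² + (+6.5000)² + (−6.2000)² + (−9.8000)² = 357.4600
Variance = 357.4600 / 7 = 51.0657
SE* = √51.0657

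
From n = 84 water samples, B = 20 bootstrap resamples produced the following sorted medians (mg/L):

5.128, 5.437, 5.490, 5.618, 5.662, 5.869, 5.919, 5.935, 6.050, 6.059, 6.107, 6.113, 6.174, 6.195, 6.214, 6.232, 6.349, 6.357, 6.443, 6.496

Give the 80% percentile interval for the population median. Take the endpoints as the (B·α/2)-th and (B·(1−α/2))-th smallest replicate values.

(5.437, 6.357)

α = 0.20; lower rank = 20 × 0.100 = 2; upper rank = 20 × 0.900 = 18.
The 2nd smallest replicate is 5.437; the 18th is 6.357.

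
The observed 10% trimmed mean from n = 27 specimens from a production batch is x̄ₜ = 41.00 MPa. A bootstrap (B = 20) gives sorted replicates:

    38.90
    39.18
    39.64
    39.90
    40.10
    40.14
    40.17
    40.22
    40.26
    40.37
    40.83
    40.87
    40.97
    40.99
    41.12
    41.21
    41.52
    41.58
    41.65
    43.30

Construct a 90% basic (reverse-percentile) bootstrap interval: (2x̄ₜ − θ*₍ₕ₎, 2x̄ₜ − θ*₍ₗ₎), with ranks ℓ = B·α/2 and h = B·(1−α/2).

Percentile endpoints at ranks 1 and 19: θ*₍1₎ = 38.90, θ*₍19₎ = 41.65.
Basic interval reflects these around x̄ₜ:
  lower = 2 × 41.00 − 41.65 = 40.35
  upper = 2 × 41.00 − 38.90 = 43.10

(40.35, 43.10)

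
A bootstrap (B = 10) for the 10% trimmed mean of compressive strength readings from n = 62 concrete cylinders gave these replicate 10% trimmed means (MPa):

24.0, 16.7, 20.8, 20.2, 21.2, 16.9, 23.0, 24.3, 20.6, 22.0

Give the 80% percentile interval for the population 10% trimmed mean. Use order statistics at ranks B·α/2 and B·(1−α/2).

Sorted replicates: 16.7, 16.9, 20.2, 20.6, 20.8, 21.2, 22.0, 23.0, 24.0, 24.3
α = 0.20; lower rank = 10 × 0.100 = 1; upper rank = 10 × 0.900 = 9.
The 1st smallest replicate is 16.7; the 9th is 24.0.

(16.7, 24.0)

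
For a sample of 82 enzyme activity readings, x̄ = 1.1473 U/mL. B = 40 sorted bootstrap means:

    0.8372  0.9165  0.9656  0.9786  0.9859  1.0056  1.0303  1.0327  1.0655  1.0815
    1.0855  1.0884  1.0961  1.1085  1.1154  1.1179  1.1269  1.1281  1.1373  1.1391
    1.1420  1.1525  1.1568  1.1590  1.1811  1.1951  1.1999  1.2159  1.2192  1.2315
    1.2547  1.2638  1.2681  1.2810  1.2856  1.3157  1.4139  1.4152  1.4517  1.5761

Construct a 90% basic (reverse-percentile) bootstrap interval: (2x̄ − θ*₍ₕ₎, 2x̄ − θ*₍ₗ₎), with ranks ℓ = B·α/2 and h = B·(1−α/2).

(0.8794, 1.3781)

Percentile endpoints at ranks 2 and 38: θ*₍2₎ = 0.9165, θ*₍38₎ = 1.4152.
Basic interval reflects these around x̄:
  lower = 2 × 1.1473 − 1.4152 = 0.8794
  upper = 2 × 1.1473 − 0.9165 = 1.3781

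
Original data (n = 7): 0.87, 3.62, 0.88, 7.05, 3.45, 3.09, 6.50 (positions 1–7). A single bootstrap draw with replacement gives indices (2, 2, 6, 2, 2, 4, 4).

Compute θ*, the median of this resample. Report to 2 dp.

θ* = 3.62

Resample values: 3.62, 3.62, 3.09, 3.62, 3.62, 7.05, 7.05.
Sorted: 3.09, 3.62, 3.62, 3.62, 3.62, 7.05, 7.05
Median = middle value = 3.62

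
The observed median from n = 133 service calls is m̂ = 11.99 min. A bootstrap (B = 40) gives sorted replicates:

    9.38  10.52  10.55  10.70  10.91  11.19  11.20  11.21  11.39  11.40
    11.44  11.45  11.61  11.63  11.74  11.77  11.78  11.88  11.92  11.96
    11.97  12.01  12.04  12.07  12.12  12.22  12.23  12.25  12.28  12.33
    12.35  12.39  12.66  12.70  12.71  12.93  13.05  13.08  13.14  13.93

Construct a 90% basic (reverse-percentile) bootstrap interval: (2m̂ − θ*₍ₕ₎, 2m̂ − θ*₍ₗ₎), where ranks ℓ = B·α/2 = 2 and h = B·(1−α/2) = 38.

(10.90, 13.46)

Percentile endpoints at ranks 2 and 38: θ*₍2₎ = 10.52, θ*₍38₎ = 13.08.
Basic interval reflects these around m̂:
  lower = 2 × 11.99 − 13.08 = 10.90
  upper = 2 × 11.99 − 10.52 = 13.46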